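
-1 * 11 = -11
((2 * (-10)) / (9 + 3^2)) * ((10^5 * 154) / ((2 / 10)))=-85555555.56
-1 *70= -70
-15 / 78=-5 / 26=-0.19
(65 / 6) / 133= 65 / 798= 0.08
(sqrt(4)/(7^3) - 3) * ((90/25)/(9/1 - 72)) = 2054/12005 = 0.17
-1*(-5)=5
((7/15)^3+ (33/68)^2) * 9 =5261407/1734000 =3.03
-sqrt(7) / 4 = -0.66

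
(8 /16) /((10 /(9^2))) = 81 /20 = 4.05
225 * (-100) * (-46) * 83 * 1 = 85905000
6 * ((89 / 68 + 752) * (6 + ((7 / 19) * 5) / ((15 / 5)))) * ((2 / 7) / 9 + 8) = 1628630575 / 6783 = 240104.76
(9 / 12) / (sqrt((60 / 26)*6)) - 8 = -8 +sqrt(65) / 40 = -7.80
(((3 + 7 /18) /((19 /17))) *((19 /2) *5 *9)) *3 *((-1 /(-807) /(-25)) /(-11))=1037 /59180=0.02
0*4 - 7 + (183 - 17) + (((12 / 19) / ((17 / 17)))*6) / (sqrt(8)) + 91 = 18*sqrt(2) / 19 + 250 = 251.34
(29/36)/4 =29/144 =0.20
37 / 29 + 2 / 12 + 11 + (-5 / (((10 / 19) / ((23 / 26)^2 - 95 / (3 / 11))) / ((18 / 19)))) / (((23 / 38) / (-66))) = -230679196547 / 676338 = -341070.88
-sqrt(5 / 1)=-sqrt(5)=-2.24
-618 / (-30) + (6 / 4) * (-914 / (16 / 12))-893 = -38013 / 20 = -1900.65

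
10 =10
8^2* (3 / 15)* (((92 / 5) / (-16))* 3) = -1104 / 25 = -44.16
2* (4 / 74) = 4 / 37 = 0.11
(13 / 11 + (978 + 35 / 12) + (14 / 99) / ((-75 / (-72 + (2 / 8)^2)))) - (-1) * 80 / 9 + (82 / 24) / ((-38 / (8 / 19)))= 21252235427 / 21443400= 991.09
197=197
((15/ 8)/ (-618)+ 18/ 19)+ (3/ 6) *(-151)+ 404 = 10315561/ 31312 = 329.44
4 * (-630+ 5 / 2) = -2510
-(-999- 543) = 1542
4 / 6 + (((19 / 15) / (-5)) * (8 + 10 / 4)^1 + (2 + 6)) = 901 / 150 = 6.01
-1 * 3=-3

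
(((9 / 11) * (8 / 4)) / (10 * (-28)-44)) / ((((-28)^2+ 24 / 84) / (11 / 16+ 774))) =-17353 / 3478464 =-0.00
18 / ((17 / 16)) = 288 / 17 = 16.94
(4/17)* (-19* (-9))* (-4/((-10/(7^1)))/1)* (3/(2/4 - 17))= -19152/935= -20.48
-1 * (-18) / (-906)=-3 / 151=-0.02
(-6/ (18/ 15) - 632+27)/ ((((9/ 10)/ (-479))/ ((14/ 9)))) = 40906600/ 81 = 505019.75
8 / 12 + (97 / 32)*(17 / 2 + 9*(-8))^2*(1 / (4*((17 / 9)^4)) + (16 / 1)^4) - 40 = 102762851609080579 / 128288256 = 801030856.71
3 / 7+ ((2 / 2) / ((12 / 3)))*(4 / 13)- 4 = -318 / 91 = -3.49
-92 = -92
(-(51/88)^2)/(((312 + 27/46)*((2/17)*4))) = -338997/148467968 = -0.00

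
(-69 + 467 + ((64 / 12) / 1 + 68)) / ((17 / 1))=1414 / 51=27.73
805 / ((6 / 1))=805 / 6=134.17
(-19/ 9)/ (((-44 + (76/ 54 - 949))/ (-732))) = -41724/ 26773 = -1.56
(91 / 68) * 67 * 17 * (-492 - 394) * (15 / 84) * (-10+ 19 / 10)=31254093 / 16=1953380.81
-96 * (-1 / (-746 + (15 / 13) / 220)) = -54912 / 426709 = -0.13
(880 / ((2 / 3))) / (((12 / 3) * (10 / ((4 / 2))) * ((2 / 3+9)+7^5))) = 99 / 25225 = 0.00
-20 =-20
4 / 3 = 1.33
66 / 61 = 1.08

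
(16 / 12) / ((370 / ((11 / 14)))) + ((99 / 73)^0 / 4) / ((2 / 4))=3907 / 7770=0.50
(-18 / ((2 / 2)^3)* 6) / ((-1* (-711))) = -0.15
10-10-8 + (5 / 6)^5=-59083 / 7776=-7.60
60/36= 5/3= 1.67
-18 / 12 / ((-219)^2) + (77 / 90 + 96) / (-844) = -46465553 / 404790840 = -0.11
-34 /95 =-0.36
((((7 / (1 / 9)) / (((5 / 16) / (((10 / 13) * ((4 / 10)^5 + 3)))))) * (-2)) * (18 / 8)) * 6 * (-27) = 13825129248 / 40625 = 340310.87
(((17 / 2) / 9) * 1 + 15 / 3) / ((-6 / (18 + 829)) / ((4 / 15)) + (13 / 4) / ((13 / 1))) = 181258 / 6813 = 26.60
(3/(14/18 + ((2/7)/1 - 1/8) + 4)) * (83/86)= 62748/107027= 0.59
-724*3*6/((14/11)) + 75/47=-3368247/329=-10237.83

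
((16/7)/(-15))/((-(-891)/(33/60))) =-4/42525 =-0.00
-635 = -635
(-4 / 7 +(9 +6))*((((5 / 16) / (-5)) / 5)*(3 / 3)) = -101 / 560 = -0.18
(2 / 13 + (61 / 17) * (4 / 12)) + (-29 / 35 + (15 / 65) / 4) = 53747 / 92820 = 0.58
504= 504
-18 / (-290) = 9 / 145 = 0.06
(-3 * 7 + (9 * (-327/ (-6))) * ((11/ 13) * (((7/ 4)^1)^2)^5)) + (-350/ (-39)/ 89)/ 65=10578281841126713/ 94629789696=111785.96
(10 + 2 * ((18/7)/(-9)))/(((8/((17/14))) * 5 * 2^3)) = 561/15680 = 0.04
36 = 36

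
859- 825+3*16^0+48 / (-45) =539 / 15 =35.93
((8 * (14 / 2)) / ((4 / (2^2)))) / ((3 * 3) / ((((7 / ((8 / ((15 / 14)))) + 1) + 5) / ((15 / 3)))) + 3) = 2072 / 351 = 5.90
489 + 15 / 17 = 8328 / 17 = 489.88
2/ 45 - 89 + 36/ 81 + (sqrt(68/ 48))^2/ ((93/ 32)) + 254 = 77179/ 465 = 165.98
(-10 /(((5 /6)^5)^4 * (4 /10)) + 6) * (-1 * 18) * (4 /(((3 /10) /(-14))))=-3200198.39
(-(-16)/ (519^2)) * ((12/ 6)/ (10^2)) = 8/ 6734025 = 0.00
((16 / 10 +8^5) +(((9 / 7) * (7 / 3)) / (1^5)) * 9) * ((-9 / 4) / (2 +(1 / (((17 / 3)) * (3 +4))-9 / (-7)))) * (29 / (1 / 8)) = -5170708.63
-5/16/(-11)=0.03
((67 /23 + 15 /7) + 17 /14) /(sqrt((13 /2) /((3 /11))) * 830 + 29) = -175653 /15859732294 + 837885 * sqrt(858) /15859732294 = 0.00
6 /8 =3 /4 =0.75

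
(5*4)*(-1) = -20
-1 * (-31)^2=-961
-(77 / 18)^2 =-18.30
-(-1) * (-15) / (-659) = 15 / 659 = 0.02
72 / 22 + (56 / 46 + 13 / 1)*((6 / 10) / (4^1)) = 5.41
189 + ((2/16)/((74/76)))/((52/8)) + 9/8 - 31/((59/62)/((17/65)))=206173211/1135160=181.62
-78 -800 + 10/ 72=-31603/ 36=-877.86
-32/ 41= -0.78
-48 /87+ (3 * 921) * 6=480746 /29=16577.45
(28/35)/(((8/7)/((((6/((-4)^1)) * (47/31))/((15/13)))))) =-4277/3100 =-1.38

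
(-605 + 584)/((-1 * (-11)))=-1.91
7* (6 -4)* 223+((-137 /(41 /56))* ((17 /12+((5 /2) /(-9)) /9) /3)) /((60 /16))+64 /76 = 8801719798 /2839455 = 3099.79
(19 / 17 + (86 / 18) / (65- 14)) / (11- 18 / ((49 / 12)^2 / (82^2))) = -1334956 / 7987608423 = -0.00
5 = 5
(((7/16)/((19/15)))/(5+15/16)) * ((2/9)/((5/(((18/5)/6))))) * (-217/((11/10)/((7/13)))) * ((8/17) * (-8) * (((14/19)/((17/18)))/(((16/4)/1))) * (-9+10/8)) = -1329039936/1417309465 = -0.94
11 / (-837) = -11 / 837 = -0.01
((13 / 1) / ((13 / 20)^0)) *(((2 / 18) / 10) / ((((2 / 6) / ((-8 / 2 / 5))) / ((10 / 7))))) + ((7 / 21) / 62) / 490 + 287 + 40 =1983843 / 6076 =326.50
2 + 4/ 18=20/ 9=2.22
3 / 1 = 3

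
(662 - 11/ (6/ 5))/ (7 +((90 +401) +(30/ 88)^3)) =1.31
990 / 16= 495 / 8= 61.88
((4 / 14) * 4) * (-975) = -7800 / 7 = -1114.29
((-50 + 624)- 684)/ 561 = -10/ 51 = -0.20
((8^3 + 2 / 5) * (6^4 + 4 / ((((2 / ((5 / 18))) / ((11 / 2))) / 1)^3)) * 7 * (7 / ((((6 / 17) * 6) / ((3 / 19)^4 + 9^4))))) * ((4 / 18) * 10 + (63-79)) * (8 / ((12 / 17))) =-119809853642068617565139 / 7600320720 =-15763789194683.96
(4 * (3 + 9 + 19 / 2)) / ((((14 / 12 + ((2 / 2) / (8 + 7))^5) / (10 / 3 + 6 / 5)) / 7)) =2339.20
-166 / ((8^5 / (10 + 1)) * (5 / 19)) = -17347 / 81920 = -0.21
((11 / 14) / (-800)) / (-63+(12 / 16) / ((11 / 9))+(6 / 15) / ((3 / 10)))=363 / 22565200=0.00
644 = 644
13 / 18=0.72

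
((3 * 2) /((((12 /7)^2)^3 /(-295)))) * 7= -242945185 /497664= -488.17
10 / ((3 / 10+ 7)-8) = -100 / 7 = -14.29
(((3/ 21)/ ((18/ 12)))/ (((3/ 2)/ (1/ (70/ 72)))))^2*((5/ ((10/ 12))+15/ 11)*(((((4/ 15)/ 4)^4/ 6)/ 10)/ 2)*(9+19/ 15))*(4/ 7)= 256/ 8441015625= 0.00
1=1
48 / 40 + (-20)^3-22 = -40104 / 5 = -8020.80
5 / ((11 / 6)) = 30 / 11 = 2.73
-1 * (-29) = 29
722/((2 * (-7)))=-361/7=-51.57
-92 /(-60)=23 /15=1.53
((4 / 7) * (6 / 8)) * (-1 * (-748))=2244 / 7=320.57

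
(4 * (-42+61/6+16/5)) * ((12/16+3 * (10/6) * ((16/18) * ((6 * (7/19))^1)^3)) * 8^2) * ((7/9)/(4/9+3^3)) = -85798101984/8470865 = -10128.61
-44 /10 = -22 /5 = -4.40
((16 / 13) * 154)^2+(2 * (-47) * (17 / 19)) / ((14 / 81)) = 796544857 / 22477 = 35438.22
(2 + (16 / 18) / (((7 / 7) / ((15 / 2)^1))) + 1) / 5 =29 / 15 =1.93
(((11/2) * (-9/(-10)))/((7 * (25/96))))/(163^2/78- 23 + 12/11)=2038608/239278375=0.01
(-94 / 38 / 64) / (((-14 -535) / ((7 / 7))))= 47 / 667584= 0.00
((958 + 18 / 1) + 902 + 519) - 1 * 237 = 2160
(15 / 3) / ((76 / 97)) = 485 / 76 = 6.38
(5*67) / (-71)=-335 / 71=-4.72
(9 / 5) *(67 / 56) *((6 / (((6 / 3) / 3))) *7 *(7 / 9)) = 4221 / 40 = 105.52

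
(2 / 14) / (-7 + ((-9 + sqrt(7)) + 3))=-13 / 1134-sqrt(7) / 1134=-0.01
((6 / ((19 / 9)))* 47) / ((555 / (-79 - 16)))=-846 / 37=-22.86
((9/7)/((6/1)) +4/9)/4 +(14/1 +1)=7643/504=15.16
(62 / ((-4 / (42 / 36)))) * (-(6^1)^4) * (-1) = -23436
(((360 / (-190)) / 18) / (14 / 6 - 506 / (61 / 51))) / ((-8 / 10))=-915 / 2925658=-0.00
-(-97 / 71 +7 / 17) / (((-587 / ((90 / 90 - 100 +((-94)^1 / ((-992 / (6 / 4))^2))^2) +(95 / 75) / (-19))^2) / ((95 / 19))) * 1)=-33132253712051949830833014774721 / 415258724754200875461603491840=-79.79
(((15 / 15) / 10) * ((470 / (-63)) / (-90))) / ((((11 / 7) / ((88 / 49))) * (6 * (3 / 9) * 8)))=47 / 79380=0.00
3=3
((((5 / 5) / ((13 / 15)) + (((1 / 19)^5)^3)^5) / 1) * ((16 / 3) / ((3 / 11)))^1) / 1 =2128746751994285171453661053557729789240948236362025680337085394362455912172666270115040495841559648 / 94342185599746729189423614873581206568632933202407956287666284522881568834924982425552931065705383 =22.56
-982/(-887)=1.11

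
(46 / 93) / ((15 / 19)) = 874 / 1395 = 0.63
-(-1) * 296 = 296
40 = 40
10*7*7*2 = 980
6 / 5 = 1.20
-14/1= -14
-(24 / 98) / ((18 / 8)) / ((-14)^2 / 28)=-16 / 1029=-0.02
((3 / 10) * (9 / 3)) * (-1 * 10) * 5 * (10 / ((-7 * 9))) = 50 / 7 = 7.14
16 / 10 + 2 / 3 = 34 / 15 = 2.27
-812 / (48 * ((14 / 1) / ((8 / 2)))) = -29 / 6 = -4.83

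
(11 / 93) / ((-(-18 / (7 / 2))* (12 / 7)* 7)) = 77 / 40176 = 0.00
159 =159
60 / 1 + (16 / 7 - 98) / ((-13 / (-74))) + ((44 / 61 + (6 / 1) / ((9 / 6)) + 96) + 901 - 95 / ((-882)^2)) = 318863748685 / 616893732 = 516.89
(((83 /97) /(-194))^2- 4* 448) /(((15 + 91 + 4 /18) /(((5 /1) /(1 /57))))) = -1627692260453235 /338535970544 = -4808.03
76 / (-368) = -19 / 92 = -0.21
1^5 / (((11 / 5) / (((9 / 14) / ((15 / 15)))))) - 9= -1341 / 154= -8.71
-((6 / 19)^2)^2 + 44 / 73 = 5639516 / 9513433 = 0.59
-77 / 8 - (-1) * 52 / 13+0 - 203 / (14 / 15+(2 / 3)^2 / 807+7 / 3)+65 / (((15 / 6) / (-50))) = -1298264365 / 949192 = -1367.76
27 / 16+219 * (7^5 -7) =58867227 / 16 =3679201.69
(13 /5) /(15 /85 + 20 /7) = 1547 /1805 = 0.86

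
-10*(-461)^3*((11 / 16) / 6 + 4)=193495057475 / 48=4031147030.73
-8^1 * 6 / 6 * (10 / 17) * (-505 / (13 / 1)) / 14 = 20200 / 1547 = 13.06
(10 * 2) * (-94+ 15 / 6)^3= -30642435 / 2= -15321217.50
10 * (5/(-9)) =-50/9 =-5.56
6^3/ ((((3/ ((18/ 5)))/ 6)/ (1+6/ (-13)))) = 54432/ 65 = 837.42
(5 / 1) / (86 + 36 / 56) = 70 / 1213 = 0.06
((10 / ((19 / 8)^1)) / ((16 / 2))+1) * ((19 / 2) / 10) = 29 / 20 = 1.45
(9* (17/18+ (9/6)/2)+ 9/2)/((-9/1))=-79/36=-2.19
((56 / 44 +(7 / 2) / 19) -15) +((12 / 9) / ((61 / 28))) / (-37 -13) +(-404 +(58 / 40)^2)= -6355929337 / 15298800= -415.45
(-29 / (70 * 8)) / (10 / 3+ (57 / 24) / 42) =-87 / 5695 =-0.02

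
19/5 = 3.80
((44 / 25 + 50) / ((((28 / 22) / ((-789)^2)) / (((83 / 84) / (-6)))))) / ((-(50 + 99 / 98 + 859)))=40858889159 / 8918100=4581.57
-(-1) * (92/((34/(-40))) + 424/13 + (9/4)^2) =-249491/3536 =-70.56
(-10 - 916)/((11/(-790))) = 731540/11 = 66503.64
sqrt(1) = 1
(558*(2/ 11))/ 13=1116/ 143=7.80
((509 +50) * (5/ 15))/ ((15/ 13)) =7267/ 45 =161.49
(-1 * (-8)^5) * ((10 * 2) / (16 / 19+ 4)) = 3112960 / 23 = 135346.09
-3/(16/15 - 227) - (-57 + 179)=-413413/3389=-121.99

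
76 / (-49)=-76 / 49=-1.55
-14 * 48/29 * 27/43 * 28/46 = -254016/28681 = -8.86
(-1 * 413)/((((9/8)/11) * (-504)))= 8.01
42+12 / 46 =972 / 23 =42.26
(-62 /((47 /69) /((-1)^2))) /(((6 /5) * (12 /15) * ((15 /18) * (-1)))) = 10695 /94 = 113.78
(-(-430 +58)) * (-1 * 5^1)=-1860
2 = 2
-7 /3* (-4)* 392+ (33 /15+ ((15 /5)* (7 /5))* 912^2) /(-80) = -9601901 /240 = -40007.92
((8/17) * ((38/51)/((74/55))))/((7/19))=158840/224553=0.71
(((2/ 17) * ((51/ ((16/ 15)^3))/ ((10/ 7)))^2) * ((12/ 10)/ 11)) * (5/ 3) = 18.51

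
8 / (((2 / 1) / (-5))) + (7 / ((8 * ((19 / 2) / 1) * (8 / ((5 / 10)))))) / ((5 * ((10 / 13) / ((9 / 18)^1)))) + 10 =-1215909 / 121600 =-10.00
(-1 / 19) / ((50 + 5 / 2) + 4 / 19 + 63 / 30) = -5 / 5207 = -0.00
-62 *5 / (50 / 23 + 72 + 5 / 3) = -21390 / 5233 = -4.09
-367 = -367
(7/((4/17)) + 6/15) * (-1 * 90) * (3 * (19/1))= -309339/2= -154669.50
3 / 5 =0.60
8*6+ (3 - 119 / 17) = 44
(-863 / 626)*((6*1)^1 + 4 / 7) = -19849 / 2191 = -9.06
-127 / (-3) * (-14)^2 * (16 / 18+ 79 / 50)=13827506 / 675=20485.19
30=30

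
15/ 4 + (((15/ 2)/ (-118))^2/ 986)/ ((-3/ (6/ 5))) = 102967935/ 27458128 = 3.75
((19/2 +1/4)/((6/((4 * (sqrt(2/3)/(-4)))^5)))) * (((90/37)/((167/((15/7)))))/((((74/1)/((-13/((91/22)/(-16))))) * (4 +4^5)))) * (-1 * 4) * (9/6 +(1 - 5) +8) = 314600 * sqrt(6)/2879049439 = 0.00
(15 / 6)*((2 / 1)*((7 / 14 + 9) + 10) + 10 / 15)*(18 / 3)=595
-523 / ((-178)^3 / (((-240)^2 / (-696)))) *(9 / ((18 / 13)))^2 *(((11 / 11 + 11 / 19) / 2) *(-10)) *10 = 9943537500 / 388437919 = 25.60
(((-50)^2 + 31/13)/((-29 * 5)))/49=-32531/92365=-0.35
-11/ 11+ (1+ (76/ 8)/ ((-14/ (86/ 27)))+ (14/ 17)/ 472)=-1637579/ 758268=-2.16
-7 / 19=-0.37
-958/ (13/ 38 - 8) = 36404/ 291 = 125.10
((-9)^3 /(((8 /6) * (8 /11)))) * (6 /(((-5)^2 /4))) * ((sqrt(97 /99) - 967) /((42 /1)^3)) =2584791 /274400 - 81 * sqrt(1067) /274400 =9.41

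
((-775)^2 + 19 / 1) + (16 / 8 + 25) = 600671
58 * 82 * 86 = 409016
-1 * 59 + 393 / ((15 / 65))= 1644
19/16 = 1.19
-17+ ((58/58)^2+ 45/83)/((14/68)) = -5525/581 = -9.51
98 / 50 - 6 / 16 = 1.58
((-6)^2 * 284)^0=1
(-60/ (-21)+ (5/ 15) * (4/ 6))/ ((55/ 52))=2.91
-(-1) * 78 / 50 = 39 / 25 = 1.56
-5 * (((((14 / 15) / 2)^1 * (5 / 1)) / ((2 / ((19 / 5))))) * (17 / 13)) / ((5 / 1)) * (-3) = 2261 / 130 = 17.39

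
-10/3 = -3.33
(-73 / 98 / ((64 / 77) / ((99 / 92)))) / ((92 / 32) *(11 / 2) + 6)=-79497 / 1798048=-0.04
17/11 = 1.55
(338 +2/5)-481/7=9439/35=269.69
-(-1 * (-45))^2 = -2025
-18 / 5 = -3.60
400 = 400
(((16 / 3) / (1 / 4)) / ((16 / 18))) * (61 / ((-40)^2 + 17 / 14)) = 20496 / 22417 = 0.91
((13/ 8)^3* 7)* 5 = 76895/ 512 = 150.19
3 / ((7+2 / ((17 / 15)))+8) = 17 / 95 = 0.18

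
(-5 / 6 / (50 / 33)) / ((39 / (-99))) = 1.40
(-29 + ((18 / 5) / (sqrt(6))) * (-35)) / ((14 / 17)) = -51 * sqrt(6) / 2 - 493 / 14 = -97.68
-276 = -276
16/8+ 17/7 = 31/7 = 4.43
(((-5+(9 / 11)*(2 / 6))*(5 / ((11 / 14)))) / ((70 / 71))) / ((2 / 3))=-5538 / 121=-45.77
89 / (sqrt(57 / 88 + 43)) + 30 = 43.47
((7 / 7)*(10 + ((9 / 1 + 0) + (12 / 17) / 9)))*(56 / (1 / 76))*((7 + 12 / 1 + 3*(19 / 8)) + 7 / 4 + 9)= 152702620 / 51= 2994169.02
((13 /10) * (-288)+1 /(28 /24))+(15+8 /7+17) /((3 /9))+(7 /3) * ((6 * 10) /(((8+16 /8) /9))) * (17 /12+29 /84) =-52.11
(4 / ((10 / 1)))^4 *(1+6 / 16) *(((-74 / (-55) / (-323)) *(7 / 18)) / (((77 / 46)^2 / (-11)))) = 0.00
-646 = -646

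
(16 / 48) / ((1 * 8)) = 0.04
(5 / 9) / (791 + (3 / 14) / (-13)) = 910 / 1295631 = 0.00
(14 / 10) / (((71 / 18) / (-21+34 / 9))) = -434 / 71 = -6.11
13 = 13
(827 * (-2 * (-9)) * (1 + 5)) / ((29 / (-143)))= -12772188 / 29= -440420.28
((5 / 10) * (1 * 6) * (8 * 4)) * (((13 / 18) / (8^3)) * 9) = 39 / 32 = 1.22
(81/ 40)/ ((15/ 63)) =1701/ 200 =8.50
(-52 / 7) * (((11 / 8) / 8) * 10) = -715 / 56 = -12.77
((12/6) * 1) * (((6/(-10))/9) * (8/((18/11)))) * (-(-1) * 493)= -43384/135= -321.36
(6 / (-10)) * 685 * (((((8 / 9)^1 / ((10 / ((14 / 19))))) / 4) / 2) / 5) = -959 / 1425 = -0.67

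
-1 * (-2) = 2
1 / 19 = 0.05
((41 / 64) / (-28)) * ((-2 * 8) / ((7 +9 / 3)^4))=41 / 1120000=0.00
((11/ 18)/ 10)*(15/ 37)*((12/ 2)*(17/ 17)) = 11/ 74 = 0.15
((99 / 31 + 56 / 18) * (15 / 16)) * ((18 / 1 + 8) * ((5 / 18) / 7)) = 571675 / 93744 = 6.10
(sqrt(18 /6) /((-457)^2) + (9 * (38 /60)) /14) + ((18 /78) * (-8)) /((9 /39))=-1063 /140 + sqrt(3) /208849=-7.59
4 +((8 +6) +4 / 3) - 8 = 34 / 3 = 11.33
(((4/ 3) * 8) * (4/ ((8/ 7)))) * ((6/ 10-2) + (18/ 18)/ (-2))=-1064/ 15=-70.93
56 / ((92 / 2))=28 / 23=1.22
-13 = -13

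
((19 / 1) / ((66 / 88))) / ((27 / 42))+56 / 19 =21728 / 513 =42.35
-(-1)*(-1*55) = -55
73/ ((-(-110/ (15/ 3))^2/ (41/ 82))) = -73/ 968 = -0.08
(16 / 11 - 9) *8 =-664 / 11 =-60.36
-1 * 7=-7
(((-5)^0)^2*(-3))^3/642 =-9/214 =-0.04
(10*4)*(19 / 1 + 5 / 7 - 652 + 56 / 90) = -1591792 / 63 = -25266.54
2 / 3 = 0.67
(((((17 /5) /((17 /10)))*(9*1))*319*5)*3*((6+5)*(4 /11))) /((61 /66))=372759.34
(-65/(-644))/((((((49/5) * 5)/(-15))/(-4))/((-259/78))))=-925/2254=-0.41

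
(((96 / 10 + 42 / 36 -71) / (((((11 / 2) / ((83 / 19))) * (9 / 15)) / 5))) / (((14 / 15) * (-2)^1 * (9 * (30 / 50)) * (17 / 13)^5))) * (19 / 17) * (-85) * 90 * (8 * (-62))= 43157343960575000 / 983960901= 43860832.19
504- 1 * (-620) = 1124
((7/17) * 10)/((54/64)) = 2240/459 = 4.88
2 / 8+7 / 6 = 17 / 12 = 1.42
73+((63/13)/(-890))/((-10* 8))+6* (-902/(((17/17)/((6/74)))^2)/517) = 4343484795209/59555880800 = 72.93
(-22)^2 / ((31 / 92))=44528 / 31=1436.39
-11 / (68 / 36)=-99 / 17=-5.82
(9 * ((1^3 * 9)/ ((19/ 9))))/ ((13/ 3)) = 2187/ 247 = 8.85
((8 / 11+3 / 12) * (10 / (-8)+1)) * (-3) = 129 / 176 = 0.73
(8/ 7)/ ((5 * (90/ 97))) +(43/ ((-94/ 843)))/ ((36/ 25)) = -267.55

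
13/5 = 2.60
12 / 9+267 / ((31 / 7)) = 5731 / 93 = 61.62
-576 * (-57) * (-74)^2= 179788032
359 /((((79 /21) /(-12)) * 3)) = -381.72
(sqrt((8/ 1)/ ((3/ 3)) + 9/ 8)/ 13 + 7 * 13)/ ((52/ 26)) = sqrt(146)/ 104 + 91/ 2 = 45.62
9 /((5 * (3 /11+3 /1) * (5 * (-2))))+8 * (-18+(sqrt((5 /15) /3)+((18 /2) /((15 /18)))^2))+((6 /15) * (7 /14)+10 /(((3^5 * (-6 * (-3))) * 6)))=1039173233 /1312200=791.93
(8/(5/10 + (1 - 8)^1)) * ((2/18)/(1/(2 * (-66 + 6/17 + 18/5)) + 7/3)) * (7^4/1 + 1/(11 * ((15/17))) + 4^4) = -8221289344/52610415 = -156.27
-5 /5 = -1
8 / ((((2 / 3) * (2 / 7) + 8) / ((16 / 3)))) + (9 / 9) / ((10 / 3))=2369 / 430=5.51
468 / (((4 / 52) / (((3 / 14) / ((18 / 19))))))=9633 / 7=1376.14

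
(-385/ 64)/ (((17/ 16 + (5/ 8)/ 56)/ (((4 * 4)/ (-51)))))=1.76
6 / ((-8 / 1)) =-3 / 4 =-0.75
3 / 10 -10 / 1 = -97 / 10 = -9.70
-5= -5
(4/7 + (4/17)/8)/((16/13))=1859/3808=0.49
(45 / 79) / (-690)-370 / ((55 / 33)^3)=-7260807 / 90850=-79.92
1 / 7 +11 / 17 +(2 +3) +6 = 1403 / 119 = 11.79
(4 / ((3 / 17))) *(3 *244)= 16592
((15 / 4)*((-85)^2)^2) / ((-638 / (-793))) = 620926434375 / 2552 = 243309731.34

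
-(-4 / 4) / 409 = 1 / 409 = 0.00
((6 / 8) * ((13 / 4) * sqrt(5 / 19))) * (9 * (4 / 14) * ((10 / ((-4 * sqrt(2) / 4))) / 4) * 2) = -1755 * sqrt(190) / 2128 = -11.37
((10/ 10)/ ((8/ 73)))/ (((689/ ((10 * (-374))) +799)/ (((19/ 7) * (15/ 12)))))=6484225/ 167303976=0.04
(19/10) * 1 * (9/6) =57/20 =2.85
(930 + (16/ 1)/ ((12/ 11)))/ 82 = 1417/ 123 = 11.52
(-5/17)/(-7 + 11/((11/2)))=1/17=0.06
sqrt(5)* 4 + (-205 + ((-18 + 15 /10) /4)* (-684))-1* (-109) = 4* sqrt(5) + 5451 /2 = 2734.44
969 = 969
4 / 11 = 0.36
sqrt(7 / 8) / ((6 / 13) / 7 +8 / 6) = 273 * sqrt(14) / 1528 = 0.67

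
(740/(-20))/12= -37/12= -3.08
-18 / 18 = -1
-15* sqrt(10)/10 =-3* sqrt(10)/2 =-4.74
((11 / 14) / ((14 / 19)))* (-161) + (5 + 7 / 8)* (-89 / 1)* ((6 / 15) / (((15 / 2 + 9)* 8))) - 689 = -15934621 / 18480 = -862.26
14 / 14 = 1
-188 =-188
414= 414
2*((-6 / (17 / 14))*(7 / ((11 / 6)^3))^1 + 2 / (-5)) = -1360588 / 113135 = -12.03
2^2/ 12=1/ 3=0.33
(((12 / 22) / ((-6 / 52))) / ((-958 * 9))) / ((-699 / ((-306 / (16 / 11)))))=221 / 1339284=0.00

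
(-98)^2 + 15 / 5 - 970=8637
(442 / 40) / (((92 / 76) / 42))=88179 / 230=383.39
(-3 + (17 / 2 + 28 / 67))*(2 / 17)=793 / 1139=0.70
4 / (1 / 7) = 28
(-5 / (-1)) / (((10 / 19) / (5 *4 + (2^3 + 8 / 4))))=285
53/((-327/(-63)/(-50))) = -55650/109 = -510.55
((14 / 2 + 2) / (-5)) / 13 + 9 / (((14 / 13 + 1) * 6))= 683 / 1170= 0.58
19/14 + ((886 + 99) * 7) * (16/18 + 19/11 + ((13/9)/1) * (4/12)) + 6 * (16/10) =444265799/20790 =21369.21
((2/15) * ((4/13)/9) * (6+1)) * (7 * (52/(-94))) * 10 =-1568/1269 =-1.24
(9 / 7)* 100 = 900 / 7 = 128.57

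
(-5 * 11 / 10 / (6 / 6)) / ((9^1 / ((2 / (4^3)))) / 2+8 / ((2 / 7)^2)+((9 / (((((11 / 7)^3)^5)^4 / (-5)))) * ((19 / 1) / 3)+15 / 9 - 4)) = -0.02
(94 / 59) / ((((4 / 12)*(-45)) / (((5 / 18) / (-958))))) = 47 / 1526094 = 0.00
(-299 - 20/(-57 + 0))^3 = -4932967991167/185193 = -26636903.07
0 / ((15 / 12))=0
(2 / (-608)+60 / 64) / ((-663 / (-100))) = 1775 / 12597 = 0.14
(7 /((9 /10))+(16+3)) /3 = 241 /27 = 8.93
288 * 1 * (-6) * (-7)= 12096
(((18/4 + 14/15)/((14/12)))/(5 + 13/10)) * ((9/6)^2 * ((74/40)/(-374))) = -6031/733040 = -0.01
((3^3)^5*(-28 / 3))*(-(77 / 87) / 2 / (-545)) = -1718680194 / 15805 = -108742.82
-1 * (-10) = 10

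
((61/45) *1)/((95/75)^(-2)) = 22021/10125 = 2.17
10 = 10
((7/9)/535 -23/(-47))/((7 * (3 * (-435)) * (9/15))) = -111074/1240377705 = -0.00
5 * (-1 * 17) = -85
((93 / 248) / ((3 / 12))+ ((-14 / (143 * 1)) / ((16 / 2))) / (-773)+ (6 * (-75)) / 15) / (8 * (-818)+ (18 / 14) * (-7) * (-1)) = 12601439 / 2889489460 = 0.00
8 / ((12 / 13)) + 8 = 50 / 3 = 16.67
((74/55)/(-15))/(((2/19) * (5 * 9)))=-703/37125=-0.02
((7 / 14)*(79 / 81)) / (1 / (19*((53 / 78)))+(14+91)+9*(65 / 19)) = 79553 / 22164516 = 0.00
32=32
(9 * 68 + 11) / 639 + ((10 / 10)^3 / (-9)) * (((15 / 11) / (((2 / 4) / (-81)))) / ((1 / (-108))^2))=2012396773 / 7029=286299.16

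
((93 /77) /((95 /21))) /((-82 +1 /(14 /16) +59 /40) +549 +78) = 1736 /3560733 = 0.00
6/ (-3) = -2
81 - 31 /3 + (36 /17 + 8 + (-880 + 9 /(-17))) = -40787 /51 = -799.75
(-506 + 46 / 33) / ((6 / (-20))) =166520 / 99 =1682.02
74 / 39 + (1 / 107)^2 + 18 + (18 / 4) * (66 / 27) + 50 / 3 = 21237934 / 446511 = 47.56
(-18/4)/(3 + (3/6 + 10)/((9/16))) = -27/130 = -0.21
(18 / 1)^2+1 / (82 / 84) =13326 / 41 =325.02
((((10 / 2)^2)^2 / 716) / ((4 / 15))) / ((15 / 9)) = 5625 / 2864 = 1.96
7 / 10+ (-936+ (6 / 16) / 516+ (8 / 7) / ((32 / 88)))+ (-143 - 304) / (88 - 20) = -938.73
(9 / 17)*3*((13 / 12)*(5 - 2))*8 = 702 / 17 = 41.29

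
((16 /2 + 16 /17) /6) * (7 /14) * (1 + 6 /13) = 722 /663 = 1.09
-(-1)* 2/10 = 1/5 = 0.20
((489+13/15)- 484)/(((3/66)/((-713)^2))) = 984202384/15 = 65613492.27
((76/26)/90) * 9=19/65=0.29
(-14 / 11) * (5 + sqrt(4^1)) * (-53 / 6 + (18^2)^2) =-30860347 / 33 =-935162.03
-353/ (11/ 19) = -6707/ 11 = -609.73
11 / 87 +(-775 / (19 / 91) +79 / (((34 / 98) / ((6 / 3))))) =-91505396 / 28101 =-3256.30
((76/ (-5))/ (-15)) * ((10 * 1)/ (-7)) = -152/ 105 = -1.45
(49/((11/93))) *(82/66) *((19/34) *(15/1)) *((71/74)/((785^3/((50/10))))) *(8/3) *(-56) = -9409609552/1472668431685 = -0.01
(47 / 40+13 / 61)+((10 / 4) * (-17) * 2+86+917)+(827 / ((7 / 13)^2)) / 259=28810830857 / 30966040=930.40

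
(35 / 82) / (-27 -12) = -35 / 3198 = -0.01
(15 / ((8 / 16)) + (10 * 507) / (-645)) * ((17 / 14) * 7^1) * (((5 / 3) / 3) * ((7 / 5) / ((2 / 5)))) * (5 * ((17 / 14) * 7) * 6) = 12036850 / 129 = 93308.91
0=0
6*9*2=108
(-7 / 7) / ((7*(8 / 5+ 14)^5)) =-3125 / 20210220576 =-0.00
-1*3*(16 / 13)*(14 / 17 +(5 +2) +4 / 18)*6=-39392 / 221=-178.24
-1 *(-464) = 464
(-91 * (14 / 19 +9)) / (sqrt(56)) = -2405 * sqrt(14) / 76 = -118.40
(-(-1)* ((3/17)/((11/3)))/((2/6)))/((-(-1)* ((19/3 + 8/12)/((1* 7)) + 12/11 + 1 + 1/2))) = 54/1343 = 0.04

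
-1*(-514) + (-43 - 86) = 385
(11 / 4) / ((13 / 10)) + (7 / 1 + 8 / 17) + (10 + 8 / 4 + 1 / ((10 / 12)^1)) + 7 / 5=53451 / 2210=24.19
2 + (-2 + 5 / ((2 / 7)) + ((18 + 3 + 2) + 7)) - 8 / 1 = 79 / 2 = 39.50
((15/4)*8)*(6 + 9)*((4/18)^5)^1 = 1600/6561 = 0.24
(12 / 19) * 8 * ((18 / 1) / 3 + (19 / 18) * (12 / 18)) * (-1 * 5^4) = -21169.59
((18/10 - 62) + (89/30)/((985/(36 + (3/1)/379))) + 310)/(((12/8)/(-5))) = -932945731/1119945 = -833.03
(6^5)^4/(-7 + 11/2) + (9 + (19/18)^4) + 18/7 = -1791108145885561771385/734832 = -2437438960041971.19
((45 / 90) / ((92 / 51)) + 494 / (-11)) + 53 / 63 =-5583833 / 127512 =-43.79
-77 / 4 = -19.25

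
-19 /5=-3.80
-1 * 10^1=-10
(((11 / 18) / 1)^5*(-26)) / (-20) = 2093663 / 18895680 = 0.11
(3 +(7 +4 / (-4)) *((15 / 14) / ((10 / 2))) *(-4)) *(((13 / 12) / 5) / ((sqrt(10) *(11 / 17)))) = -221 *sqrt(10) / 3080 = -0.23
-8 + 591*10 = 5902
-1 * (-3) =3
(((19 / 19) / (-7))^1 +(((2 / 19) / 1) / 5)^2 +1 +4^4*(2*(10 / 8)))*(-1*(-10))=80972356 / 12635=6408.58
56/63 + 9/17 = 217/153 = 1.42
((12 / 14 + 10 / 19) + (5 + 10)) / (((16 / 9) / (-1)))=-9.22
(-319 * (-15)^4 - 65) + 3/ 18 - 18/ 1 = -96896747/ 6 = -16149457.83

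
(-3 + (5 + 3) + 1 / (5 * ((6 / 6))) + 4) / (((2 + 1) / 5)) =46 / 3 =15.33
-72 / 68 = -18 / 17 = -1.06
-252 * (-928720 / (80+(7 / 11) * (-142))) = -22582560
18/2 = 9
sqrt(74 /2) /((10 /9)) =9 * sqrt(37) /10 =5.47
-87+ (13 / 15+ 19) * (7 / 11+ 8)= 2791 / 33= 84.58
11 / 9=1.22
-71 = -71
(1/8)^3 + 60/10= 3073/512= 6.00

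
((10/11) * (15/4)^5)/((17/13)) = 49359375/95744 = 515.53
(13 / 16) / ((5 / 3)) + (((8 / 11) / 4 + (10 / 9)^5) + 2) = 226706101 / 51963120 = 4.36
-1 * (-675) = 675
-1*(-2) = 2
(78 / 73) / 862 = 39 / 31463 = 0.00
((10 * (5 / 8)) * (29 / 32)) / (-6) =-725 / 768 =-0.94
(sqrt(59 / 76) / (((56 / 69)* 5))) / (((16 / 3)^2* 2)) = 0.00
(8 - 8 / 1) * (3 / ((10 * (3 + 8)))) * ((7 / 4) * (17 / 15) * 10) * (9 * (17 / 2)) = 0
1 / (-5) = -1 / 5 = -0.20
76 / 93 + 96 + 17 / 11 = 100625 / 1023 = 98.36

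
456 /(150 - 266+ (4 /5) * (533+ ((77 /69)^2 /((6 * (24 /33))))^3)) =1360576946025750528 /926202596174406367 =1.47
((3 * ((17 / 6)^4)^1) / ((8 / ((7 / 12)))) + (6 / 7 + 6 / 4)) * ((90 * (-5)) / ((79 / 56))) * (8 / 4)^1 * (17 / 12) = -2030147225 / 136512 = -14871.57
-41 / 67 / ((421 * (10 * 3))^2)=-41 / 10687632300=-0.00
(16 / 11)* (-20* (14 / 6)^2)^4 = 14757890560000 / 72171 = 204485050.23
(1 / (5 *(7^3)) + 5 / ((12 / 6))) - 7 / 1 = -4.50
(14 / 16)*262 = 917 / 4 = 229.25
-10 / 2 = -5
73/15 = 4.87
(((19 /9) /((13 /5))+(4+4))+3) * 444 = 204536 /39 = 5244.51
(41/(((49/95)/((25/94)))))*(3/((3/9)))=876375/4606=190.27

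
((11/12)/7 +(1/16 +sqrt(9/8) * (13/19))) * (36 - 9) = 24.82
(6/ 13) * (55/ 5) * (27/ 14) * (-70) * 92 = -819720/ 13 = -63055.38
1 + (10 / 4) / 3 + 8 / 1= 59 / 6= 9.83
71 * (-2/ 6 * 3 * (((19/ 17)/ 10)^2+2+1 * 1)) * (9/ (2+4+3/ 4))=-6181331/ 21675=-285.18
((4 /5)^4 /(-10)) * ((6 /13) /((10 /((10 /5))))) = -768 /203125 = -0.00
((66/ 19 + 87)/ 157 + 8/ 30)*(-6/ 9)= -75434/ 134235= -0.56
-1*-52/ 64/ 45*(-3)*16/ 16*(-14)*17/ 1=1547/ 120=12.89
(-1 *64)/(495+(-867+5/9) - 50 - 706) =576/10147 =0.06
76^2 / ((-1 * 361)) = -16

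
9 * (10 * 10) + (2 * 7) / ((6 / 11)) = 2777 / 3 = 925.67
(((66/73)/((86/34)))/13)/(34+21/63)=3366/4203121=0.00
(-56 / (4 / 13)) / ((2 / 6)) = -546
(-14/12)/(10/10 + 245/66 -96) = 77/6025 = 0.01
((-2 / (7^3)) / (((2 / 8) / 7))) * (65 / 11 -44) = 3352 / 539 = 6.22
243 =243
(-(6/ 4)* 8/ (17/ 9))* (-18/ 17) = 1944/ 289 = 6.73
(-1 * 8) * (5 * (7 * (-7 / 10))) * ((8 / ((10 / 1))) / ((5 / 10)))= 1568 / 5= 313.60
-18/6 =-3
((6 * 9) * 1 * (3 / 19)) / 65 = 162 / 1235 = 0.13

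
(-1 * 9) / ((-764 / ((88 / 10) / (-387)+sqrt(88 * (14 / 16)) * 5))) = -11 / 41065+45 * sqrt(77) / 764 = 0.52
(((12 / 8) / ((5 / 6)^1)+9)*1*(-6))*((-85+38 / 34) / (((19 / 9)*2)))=2079108 / 1615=1287.37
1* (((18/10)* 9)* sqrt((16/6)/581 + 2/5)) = 27* sqrt(30729090)/14525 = 10.30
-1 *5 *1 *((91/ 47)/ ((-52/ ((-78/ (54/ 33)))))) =-5005/ 564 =-8.87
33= 33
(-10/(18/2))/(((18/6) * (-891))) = 0.00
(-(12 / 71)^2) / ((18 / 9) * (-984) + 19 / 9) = 1296 / 89190413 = 0.00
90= 90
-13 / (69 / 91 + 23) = -1183 / 2162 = -0.55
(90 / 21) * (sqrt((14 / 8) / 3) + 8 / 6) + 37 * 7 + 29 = 5 * sqrt(21) / 7 + 2056 / 7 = 296.99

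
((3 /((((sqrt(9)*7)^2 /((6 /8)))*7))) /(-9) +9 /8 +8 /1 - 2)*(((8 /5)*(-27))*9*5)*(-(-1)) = -4750839 /343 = -13850.84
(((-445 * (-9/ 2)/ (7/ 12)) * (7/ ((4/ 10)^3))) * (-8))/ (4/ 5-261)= 15018750/ 1301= 11544.00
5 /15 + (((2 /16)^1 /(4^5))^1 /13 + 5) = 1703939 /319488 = 5.33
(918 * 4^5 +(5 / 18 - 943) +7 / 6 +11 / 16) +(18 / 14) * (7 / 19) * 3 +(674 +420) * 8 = 2593302697 / 2736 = 947844.55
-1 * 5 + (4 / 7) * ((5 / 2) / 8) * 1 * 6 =-55 / 14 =-3.93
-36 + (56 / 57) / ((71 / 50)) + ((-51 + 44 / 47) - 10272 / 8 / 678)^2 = 304135369558891 / 114152599887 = 2664.29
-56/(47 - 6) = -56/41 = -1.37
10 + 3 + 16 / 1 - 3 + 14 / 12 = 163 / 6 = 27.17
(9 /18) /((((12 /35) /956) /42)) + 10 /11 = 644115 /11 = 58555.91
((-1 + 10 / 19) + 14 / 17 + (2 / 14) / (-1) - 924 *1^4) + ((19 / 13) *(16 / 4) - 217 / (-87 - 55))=-3824953823 / 4173806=-916.42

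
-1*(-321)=321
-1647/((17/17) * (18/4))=-366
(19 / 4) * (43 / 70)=817 / 280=2.92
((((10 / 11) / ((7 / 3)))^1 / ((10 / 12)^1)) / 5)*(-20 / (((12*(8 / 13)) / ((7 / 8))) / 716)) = -6981 / 44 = -158.66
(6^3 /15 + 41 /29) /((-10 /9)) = -14.23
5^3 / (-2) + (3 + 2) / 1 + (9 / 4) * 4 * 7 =11 / 2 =5.50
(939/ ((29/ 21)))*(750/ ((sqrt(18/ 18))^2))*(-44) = -650727000/ 29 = -22438862.07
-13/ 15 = -0.87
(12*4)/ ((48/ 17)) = 17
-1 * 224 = -224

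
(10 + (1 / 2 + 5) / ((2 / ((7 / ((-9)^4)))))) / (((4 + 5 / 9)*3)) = 262517 / 358668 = 0.73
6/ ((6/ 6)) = 6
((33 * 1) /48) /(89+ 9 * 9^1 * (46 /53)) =583 /135088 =0.00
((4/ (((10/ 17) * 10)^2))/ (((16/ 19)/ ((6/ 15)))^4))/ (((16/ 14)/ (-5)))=-263639383/ 10240000000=-0.03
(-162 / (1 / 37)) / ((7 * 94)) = -2997 / 329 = -9.11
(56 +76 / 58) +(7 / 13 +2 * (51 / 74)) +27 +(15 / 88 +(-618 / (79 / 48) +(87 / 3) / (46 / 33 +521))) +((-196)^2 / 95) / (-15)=-316.00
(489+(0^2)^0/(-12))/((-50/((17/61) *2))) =-99739/18300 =-5.45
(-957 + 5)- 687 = -1639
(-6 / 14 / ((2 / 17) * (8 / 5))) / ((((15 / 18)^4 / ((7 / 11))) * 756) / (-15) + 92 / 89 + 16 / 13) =531063 / 8380708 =0.06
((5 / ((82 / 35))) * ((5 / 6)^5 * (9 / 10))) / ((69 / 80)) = 546875 / 611064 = 0.89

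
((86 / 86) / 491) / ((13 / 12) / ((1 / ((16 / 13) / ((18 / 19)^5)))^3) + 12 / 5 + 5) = 16701888635517926880 / 97954309026633465349837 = 0.00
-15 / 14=-1.07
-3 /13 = -0.23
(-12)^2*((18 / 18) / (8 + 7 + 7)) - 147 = -1545 / 11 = -140.45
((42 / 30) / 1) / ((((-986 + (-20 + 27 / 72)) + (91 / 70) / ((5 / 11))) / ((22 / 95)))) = -1232 / 3810507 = -0.00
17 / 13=1.31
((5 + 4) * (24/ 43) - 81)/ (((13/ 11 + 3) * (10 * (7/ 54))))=-970299/ 69230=-14.02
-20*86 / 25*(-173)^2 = -10295576 / 5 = -2059115.20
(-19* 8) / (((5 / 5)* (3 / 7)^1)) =-1064 / 3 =-354.67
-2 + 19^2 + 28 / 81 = 29107 / 81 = 359.35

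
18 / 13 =1.38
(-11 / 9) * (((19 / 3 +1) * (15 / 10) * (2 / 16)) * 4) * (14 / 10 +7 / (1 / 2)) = -9317 / 90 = -103.52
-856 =-856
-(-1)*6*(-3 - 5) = -48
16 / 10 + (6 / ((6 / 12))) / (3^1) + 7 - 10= 13 / 5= 2.60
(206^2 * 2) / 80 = 10609 / 10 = 1060.90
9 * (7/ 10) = 63/ 10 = 6.30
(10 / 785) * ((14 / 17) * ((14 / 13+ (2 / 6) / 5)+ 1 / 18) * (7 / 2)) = 68747 / 1561365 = 0.04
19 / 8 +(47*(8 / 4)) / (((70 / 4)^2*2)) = 24779 / 9800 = 2.53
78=78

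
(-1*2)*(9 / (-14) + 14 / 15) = -0.58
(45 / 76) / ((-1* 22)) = -45 / 1672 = -0.03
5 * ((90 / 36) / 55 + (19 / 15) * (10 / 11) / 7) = 1.05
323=323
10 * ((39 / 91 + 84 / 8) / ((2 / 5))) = 3825 / 14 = 273.21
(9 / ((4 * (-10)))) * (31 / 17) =-279 / 680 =-0.41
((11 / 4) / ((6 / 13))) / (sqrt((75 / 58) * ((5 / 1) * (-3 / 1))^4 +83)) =143 * sqrt(99818) / 1941288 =0.02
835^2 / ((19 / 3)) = 2091675 / 19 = 110088.16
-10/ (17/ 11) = -110/ 17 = -6.47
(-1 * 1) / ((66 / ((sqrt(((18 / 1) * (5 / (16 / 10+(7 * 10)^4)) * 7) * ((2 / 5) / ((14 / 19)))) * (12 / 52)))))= -3 * sqrt(1425593845) / 8583575572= -0.00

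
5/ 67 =0.07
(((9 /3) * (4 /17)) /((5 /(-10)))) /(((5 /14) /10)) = -672 /17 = -39.53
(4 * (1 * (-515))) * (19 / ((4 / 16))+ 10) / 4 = -44290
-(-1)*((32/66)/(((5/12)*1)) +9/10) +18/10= 85/22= 3.86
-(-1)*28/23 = 1.22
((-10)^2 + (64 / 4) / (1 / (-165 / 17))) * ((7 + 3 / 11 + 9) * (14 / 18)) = -1177820 / 1683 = -699.83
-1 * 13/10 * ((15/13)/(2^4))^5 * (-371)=56345625/59896758272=0.00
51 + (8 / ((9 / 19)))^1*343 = 5843.89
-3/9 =-1/3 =-0.33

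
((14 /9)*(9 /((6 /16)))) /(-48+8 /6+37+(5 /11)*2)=-4.26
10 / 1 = 10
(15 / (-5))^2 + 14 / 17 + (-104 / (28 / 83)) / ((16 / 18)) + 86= -119475 / 476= -251.00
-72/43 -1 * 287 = -12413/43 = -288.67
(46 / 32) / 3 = 23 / 48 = 0.48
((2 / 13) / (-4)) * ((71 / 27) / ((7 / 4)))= -142 / 2457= -0.06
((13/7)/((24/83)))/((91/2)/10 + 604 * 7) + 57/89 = 203134649/316425438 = 0.64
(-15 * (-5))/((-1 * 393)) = -25/131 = -0.19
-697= -697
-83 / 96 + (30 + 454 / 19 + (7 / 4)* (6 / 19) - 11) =77671 / 1824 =42.58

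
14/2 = 7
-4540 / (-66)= 2270 / 33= 68.79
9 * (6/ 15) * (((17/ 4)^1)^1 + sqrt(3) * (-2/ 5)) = 153/ 10 - 36 * sqrt(3)/ 25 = 12.81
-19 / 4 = -4.75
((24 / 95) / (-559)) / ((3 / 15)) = -24 / 10621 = -0.00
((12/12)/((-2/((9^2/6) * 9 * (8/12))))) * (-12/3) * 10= 1620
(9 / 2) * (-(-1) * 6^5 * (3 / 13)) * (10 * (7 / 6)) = 1224720 / 13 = 94209.23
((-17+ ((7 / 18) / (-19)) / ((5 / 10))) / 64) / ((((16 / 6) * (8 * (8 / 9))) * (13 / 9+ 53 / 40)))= -196695 / 38795264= -0.01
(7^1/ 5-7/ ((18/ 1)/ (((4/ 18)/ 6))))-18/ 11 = -6703/ 26730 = -0.25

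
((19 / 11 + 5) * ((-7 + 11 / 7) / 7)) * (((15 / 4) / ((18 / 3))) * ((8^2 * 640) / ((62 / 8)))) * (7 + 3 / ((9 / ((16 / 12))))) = -19292569600 / 150381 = -128291.27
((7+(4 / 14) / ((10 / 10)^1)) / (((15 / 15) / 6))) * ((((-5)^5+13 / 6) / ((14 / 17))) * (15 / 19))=-243674685 / 1862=-130867.18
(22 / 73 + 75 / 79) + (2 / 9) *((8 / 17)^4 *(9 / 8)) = 608342381 / 481665607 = 1.26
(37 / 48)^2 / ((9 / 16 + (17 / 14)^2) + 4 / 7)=67081 / 294480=0.23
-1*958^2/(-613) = 917764/613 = 1497.17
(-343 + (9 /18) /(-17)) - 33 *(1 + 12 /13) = -179669 /442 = -406.49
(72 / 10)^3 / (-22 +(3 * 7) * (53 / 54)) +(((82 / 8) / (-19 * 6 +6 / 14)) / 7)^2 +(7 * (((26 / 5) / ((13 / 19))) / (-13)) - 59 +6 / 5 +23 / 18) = -5412141321359 / 16432650000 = -329.35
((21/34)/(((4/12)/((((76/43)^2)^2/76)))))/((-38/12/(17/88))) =-0.01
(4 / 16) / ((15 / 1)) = 1 / 60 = 0.02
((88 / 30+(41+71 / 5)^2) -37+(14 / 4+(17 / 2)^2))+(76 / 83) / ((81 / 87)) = 692403299 / 224100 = 3089.71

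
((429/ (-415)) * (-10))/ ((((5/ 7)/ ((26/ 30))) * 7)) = 3718/ 2075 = 1.79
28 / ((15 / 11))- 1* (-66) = 1298 / 15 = 86.53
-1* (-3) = 3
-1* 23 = -23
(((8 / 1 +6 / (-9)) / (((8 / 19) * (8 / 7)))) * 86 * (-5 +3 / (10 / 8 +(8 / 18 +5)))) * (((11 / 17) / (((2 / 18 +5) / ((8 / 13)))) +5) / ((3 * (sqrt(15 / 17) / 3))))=-1781247386303 * sqrt(255) / 882002160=-32249.63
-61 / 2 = -30.50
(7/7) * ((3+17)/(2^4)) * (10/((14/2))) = 25/14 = 1.79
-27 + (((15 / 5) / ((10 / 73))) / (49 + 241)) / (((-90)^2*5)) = -1057049927 / 39150000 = -27.00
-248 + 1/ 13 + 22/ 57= -183425/ 741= -247.54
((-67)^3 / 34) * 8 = -1203052 / 17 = -70767.76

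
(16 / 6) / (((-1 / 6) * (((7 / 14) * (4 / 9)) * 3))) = -24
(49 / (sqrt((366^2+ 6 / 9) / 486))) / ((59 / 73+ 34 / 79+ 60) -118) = -1089963 *sqrt(200935) / 9396380815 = -0.05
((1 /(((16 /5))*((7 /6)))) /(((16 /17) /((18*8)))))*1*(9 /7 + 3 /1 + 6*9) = 117045 /49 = 2388.67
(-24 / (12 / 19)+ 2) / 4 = -9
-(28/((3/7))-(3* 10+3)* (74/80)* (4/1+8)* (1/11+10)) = 108929/30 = 3630.97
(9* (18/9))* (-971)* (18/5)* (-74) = 23280696/5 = 4656139.20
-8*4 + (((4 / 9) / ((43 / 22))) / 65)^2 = -20248761056 / 632774025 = -32.00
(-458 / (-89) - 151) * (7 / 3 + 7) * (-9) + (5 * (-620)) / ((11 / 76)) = -8973956 / 979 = -9166.45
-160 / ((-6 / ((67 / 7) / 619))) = 5360 / 12999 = 0.41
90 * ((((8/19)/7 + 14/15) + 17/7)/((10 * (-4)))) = -20481/2660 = -7.70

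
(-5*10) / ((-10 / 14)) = 70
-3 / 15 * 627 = -125.40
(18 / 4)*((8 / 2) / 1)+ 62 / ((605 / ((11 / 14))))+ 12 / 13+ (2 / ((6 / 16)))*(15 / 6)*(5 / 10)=385439 / 15015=25.67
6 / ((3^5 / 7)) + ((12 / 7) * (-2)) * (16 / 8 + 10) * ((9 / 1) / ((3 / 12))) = -839710 / 567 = -1480.97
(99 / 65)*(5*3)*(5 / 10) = 297 / 26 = 11.42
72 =72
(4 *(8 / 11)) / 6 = 16 / 33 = 0.48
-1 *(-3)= 3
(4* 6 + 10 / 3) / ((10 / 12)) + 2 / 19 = 3126 / 95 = 32.91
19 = 19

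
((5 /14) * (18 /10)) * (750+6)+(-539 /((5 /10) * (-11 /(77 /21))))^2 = 1166458 /9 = 129606.44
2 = 2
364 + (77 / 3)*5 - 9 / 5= 7358 / 15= 490.53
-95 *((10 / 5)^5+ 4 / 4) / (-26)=3135 / 26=120.58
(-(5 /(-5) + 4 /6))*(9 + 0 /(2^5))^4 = 2187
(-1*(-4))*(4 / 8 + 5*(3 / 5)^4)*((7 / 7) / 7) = 82 / 125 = 0.66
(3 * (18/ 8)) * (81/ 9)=243/ 4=60.75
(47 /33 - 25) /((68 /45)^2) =-262575 /25432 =-10.32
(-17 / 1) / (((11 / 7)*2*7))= -17 / 22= -0.77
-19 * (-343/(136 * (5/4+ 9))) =6517/1394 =4.68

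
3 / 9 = 0.33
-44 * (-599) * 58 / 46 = 764324 / 23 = 33231.48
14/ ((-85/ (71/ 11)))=-994/ 935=-1.06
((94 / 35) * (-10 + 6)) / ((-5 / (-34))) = -12784 / 175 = -73.05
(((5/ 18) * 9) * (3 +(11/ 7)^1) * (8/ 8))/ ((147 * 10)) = 8/ 1029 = 0.01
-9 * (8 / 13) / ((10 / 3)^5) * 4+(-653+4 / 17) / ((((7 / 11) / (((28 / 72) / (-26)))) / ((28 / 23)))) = 295835508 / 15884375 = 18.62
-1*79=-79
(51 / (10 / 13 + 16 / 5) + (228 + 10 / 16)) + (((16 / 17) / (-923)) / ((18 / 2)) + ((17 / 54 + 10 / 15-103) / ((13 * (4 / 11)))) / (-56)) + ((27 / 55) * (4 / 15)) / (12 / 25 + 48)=313288280559635 / 1295319415104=241.86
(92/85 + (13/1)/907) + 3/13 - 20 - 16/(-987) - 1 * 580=-592194404726/989205945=-598.66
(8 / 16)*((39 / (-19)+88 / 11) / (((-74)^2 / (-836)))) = -0.45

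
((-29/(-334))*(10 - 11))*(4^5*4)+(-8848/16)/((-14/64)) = 2172.36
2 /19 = 0.11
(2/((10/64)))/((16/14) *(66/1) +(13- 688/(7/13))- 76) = -448/44285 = -0.01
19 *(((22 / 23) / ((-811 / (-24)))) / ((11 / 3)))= 2736 / 18653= 0.15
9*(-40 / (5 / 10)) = -720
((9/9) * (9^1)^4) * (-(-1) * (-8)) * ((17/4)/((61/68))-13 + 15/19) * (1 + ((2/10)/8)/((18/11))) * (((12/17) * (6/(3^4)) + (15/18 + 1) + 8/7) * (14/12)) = 65229516027/46360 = 1407021.48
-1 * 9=-9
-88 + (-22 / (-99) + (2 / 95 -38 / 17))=-1308034 / 14535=-89.99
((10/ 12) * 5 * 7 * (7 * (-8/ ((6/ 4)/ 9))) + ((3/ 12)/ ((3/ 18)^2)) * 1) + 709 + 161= -8921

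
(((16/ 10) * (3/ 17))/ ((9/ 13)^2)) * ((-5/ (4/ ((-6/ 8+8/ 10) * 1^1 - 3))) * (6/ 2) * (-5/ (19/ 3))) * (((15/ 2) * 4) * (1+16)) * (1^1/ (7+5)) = -49855/ 228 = -218.66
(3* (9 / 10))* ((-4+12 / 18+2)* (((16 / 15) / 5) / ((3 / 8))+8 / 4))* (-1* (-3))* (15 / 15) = -3468 / 125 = -27.74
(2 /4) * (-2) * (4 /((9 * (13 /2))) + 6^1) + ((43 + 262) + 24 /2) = 36379 /117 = 310.93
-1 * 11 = -11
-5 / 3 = -1.67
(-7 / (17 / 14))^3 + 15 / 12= -3740203 / 19652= -190.32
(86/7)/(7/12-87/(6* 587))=605784/27545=21.99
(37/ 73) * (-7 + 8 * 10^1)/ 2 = 37/ 2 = 18.50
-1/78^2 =-1/6084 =-0.00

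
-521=-521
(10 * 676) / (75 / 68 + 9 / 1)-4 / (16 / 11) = 666.36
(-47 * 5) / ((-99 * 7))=235 / 693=0.34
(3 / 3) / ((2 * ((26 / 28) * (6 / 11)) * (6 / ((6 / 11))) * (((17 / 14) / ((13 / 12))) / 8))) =98 / 153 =0.64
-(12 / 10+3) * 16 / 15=-112 / 25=-4.48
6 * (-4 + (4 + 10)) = 60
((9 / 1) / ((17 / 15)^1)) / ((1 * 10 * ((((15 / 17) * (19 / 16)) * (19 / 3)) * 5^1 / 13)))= 2808 / 9025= 0.31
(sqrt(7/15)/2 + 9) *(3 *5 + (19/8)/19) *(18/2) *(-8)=-9801 -363 *sqrt(105)/10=-10172.96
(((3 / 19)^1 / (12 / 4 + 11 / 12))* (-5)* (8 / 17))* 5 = -7200 / 15181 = -0.47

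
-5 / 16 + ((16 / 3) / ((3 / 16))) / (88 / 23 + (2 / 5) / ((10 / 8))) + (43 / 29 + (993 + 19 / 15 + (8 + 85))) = 3407601887 / 3111120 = 1095.30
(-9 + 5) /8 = -1 /2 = -0.50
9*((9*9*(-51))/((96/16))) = -12393/2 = -6196.50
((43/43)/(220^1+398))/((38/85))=85/23484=0.00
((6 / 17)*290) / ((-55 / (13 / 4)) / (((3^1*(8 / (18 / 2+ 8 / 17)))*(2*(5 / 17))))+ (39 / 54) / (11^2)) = -19706544 / 2184619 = -9.02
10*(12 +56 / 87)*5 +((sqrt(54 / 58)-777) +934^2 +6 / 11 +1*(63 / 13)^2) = 3*sqrt(87) / 29 +141069217958 / 161733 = 872236.18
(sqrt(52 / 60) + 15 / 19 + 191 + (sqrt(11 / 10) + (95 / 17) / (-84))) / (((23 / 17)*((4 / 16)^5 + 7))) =17408*sqrt(195) / 2473305 + 8704*sqrt(110) / 824435 + 1331667712 / 65789913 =20.45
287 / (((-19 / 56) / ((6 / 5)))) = -96432 / 95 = -1015.07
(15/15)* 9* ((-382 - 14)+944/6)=-2148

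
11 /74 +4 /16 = 59 /148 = 0.40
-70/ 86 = -35/ 43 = -0.81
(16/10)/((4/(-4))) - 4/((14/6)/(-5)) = 244/35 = 6.97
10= 10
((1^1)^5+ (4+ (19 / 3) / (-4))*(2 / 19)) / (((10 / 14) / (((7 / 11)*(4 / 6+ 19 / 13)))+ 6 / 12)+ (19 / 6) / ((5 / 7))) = 2907905 / 12659054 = 0.23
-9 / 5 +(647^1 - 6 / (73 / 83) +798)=524278 / 365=1436.38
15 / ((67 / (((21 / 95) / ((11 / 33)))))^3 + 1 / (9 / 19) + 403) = 3750705 / 257967973943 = 0.00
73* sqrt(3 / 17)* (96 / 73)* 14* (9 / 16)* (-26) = -19656* sqrt(51) / 17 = -8257.17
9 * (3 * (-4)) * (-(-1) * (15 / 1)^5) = -82012500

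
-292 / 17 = -17.18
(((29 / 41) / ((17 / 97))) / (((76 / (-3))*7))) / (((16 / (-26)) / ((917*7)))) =100601319 / 423776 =237.39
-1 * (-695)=695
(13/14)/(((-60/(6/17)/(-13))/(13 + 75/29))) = 19097/17255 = 1.11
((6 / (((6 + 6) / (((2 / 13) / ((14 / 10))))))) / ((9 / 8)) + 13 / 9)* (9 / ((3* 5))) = 1223 / 1365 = 0.90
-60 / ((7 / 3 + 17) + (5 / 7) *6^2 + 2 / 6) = -1260 / 953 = -1.32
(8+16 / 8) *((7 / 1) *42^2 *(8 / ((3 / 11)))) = 3622080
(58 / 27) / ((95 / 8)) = 464 / 2565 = 0.18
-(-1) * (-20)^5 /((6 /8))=-12800000 /3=-4266666.67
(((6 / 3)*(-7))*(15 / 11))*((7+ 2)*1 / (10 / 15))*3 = -8505 / 11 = -773.18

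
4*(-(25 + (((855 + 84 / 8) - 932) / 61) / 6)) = -18167 / 183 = -99.27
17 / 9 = 1.89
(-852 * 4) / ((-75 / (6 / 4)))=1704 / 25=68.16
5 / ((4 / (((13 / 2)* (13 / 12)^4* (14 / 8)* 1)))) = 12995255 / 663552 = 19.58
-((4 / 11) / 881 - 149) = 1443955 / 9691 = 149.00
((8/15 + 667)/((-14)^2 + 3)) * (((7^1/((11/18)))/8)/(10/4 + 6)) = 12369/21890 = 0.57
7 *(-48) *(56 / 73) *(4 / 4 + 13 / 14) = -36288 / 73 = -497.10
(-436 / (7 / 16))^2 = 48664576 / 49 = 993154.61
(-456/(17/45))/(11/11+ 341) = -60/17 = -3.53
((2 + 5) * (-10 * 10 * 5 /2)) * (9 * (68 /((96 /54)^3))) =-97594875 /512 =-190614.99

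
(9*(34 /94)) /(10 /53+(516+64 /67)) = 60367 /9589974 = 0.01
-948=-948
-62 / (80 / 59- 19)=3658 / 1041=3.51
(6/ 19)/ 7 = 0.05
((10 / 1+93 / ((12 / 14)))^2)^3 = 177210755074809 / 64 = 2768918048043.89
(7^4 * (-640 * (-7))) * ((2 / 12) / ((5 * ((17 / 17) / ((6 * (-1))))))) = -2151296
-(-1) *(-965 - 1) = -966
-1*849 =-849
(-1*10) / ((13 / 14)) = -140 / 13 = -10.77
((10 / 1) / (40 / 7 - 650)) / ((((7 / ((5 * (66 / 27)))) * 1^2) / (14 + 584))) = -5980 / 369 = -16.21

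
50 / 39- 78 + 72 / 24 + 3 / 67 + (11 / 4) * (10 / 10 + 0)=-741289 / 10452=-70.92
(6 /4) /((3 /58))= 29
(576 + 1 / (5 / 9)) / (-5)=-2889 / 25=-115.56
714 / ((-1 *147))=-34 / 7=-4.86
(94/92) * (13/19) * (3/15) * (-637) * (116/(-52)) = 868231/4370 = 198.68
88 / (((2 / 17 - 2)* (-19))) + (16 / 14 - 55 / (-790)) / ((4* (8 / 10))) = 954683 / 336224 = 2.84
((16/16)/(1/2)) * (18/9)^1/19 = 4/19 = 0.21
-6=-6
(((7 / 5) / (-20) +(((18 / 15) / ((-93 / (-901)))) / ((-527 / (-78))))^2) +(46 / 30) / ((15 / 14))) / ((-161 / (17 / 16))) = -61068537113 / 2141091086400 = -0.03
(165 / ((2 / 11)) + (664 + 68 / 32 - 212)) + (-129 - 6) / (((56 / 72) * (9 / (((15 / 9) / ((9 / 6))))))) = 75051 / 56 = 1340.20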